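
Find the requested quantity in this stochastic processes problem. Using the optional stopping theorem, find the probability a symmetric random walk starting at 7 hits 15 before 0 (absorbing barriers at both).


By optional stopping theorem: E(M at tau) = M(0) = 7
P(hit 15)*15 + P(hit 0)*0 = 7
P(hit 15) = (7 - 0)/(15 - 0) = 7/15 = 0.4667

0.4667


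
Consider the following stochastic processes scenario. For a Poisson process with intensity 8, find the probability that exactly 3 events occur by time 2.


P(N(t)=k) = (lambda*t)^k * exp(-lambda*t) / k!
lambda*t = 16
= 16^3 * exp(-16) / 3!
= 4096 * 1.1254e-07 / 6
= 7.6824e-05

7.6824e-05


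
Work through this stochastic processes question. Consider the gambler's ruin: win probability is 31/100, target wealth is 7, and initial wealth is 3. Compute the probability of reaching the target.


Gambler's ruin formula:
r = q/p = 0.6900/0.3100 = 2.2258
P(win) = (1 - r^i)/(1 - r^N)
= (1 - 2.2258^3)/(1 - 2.2258^7)
= 0.0372

0.0372


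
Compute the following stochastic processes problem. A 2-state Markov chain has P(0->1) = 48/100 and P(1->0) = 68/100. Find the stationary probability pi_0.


Stationary distribution: pi_0 = p10/(p01+p10), pi_1 = p01/(p01+p10)
p01 = 0.4800, p10 = 0.6800
pi_0 = 0.5862

0.5862


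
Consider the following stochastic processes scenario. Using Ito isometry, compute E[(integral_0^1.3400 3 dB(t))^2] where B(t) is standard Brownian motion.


By Ito isometry: E[(int f dB)^2] = int f^2 dt
= 3^2 * 1.3400
= 9 * 1.3400 = 12.0600

12.0600


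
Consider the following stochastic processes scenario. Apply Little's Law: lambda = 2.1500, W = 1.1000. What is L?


Little's Law: L = lambda * W
= 2.1500 * 1.1000
= 2.3650

2.3650


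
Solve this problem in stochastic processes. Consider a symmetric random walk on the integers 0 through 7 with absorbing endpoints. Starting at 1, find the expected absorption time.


For symmetric RW on 0,...,N with absorbing barriers, E(i) = i*(N-i)
E(1) = 1 * 6 = 6

6


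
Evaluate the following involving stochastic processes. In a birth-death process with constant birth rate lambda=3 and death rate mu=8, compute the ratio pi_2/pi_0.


For birth-death process, pi_n/pi_0 = (lambda/mu)^n
= (3/8)^2
= 0.1406

0.1406


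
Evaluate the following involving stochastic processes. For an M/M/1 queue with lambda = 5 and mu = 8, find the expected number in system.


rho = 5/8 = 0.6250
L = rho/(1-rho)
= 0.6250/0.3750
= 1.6667

1.6667


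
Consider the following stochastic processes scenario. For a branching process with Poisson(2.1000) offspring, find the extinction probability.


Since mu = 2.1000 > 1, extinction prob q < 1.
Solve s = exp(mu*(s-1)) iteratively.
q = 0.1779

0.1779


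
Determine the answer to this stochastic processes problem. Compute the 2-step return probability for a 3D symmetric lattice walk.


P(return in 2 steps) = P(reverse first step) = 1/(2d)
= 1/6
= 0.1667

0.1667


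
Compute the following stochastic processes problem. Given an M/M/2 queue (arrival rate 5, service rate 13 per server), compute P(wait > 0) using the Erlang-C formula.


a = lambda/mu = 0.3846
rho = a/c = 0.1923
Erlang-C formula applied:
C(c,a) = 0.0620

0.0620


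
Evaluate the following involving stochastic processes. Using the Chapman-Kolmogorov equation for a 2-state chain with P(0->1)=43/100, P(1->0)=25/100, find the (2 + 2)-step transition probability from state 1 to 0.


P^4 = P^2 * P^2
Computing via matrix multiplication of the transition matrix.
Entry (1,0) of P^4 = 0.3638

0.3638


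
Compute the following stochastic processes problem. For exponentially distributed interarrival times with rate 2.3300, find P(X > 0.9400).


P(X > t) = exp(-lambda * t)
= exp(-2.3300 * 0.9400)
= exp(-2.1902) = 0.1119

0.1119


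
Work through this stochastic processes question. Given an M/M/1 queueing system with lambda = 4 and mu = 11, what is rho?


rho = lambda/mu
= 4/11
= 0.3636

0.3636


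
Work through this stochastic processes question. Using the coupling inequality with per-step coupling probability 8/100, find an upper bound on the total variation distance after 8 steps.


TV distance bound <= (1-delta)^n
= (1 - 0.0800)^8
= 0.9200^8
= 0.5132

0.5132


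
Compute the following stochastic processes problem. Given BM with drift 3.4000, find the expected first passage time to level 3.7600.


Expected first passage time = a/mu
= 3.7600/3.4000
= 1.1059

1.1059


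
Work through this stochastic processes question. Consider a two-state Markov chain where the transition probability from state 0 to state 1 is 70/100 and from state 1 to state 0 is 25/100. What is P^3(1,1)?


Computing P^3 by matrix multiplication.
P = [[0.3000, 0.7000], [0.2500, 0.7500]]
After raising P to the power 3:
P^3(1,1) = 0.7369

0.7369


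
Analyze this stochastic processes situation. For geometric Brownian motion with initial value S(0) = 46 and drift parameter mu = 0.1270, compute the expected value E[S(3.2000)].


E[S(t)] = S(0) * exp(mu * t)
= 46 * exp(0.1270 * 3.2000)
= 46 * 1.5014
= 69.0645

69.0645


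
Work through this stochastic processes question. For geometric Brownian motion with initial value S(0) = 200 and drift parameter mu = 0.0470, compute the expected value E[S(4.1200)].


E[S(t)] = S(0) * exp(mu * t)
= 200 * exp(0.0470 * 4.1200)
= 200 * 1.2137
= 242.7319

242.7319


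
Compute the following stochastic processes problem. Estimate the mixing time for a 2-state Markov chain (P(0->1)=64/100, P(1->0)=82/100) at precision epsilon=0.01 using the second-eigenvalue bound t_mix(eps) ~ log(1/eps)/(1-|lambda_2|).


lambda_2 = |1 - p01 - p10| = |1 - 0.6400 - 0.8200| = 0.4600
t_mix ~ log(1/eps)/(1 - |lambda_2|)
= log(100)/(1 - 0.4600) = 4.6052/0.5400
= 8.5281

8.5281


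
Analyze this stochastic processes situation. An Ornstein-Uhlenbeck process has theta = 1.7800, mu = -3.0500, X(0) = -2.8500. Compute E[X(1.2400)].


E[X(t)] = mu + (X(0) - mu)*exp(-theta*t)
= -3.0500 + (-2.8500 - -3.0500)*exp(-1.7800*1.2400)
= -3.0500 + 0.2000 * 0.1100
= -3.0280

-3.0280


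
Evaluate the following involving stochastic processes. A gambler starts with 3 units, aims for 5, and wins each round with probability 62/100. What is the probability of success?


Gambler's ruin formula:
r = q/p = 0.3800/0.6200 = 0.6129
P(win) = (1 - r^i)/(1 - r^N)
= (1 - 0.6129^3)/(1 - 0.6129^5)
= 0.8426

0.8426


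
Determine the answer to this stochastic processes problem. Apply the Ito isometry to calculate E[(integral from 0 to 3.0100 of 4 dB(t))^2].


By Ito isometry: E[(int f dB)^2] = int f^2 dt
= 4^2 * 3.0100
= 16 * 3.0100 = 48.1600

48.1600


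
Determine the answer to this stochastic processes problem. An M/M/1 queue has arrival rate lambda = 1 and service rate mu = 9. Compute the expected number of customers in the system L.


rho = 1/9 = 0.1111
L = rho/(1-rho)
= 0.1111/0.8889
= 0.1250

0.1250


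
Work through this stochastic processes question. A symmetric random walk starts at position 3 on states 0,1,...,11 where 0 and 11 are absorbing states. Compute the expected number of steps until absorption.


For symmetric RW on 0,...,N with absorbing barriers, E(i) = i*(N-i)
E(3) = 3 * 8 = 24

24


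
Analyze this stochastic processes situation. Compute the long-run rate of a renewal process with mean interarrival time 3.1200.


Long-run renewal rate = 1/E(X)
= 1/3.1200
= 0.3205

0.3205


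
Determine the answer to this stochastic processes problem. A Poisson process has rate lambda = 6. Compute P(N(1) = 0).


P(N(t)=k) = (lambda*t)^k * exp(-lambda*t) / k!
lambda*t = 6
= 6^0 * exp(-6) / 0!
= 1 * 0.0025 / 1
= 0.0025

0.0025


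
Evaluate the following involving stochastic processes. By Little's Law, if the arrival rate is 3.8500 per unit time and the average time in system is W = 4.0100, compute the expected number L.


Little's Law: L = lambda * W
= 3.8500 * 4.0100
= 15.4385

15.4385


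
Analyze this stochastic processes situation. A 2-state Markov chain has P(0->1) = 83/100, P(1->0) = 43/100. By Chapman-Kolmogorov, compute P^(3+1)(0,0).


P^4 = P^3 * P^1
Computing via matrix multiplication of the transition matrix.
Entry (0,0) of P^4 = 0.3443

0.3443


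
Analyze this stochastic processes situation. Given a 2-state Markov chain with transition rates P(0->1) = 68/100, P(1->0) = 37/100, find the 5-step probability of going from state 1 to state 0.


Computing P^5 by matrix multiplication.
P = [[0.3200, 0.6800], [0.3700, 0.6300]]
After raising P to the power 5:
P^5(1,0) = 0.3524

0.3524


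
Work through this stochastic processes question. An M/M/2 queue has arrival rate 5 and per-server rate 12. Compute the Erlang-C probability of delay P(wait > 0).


a = lambda/mu = 0.4167
rho = a/c = 0.2083
Erlang-C formula applied:
C(c,a) = 0.0718

0.0718


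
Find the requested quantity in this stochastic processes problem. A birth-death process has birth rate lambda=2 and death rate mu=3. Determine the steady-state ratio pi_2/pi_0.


For birth-death process, pi_n/pi_0 = (lambda/mu)^n
= (2/3)^2
= 0.4444

0.4444


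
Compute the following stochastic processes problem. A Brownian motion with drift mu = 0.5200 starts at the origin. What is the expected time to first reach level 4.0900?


Expected first passage time = a/mu
= 4.0900/0.5200
= 7.8654

7.8654


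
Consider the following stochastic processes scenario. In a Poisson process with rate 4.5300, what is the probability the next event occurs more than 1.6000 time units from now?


P(X > t) = exp(-lambda * t)
= exp(-4.5300 * 1.6000)
= exp(-7.2480) = 7.1160e-04

7.1160e-04


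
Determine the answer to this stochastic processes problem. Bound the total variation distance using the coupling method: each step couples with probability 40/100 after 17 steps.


TV distance bound <= (1-delta)^n
= (1 - 0.4000)^17
= 0.6000^17
= 1.6927e-04

1.6927e-04


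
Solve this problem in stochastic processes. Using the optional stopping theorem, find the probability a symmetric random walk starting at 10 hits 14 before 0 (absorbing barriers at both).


By optional stopping theorem: E(M at tau) = M(0) = 10
P(hit 14)*14 + P(hit 0)*0 = 10
P(hit 14) = (10 - 0)/(14 - 0) = 5/7 = 0.7143

0.7143


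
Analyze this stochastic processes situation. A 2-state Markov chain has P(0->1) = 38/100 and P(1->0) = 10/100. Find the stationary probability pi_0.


Stationary distribution: pi_0 = p10/(p01+p10), pi_1 = p01/(p01+p10)
p01 = 0.3800, p10 = 0.1000
pi_0 = 0.2083

0.2083


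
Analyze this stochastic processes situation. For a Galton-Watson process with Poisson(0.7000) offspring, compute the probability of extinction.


Since mu = 0.7000 <= 1, extinction probability = 1.

1.0000


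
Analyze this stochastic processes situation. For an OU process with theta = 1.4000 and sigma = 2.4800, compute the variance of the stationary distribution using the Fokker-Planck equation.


Stationary variance = sigma^2 / (2*theta)
= 2.4800^2 / (2*1.4000)
= 6.1504 / 2.8000
= 2.1966

2.1966


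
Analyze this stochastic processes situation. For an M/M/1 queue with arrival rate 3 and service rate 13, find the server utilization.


rho = lambda/mu
= 3/13
= 0.2308

0.2308


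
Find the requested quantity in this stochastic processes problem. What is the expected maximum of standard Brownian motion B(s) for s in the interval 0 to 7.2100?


E(max B(s)) = sqrt(2t/pi)
= sqrt(2*7.2100/pi)
= sqrt(4.5900)
= 2.1424

2.1424


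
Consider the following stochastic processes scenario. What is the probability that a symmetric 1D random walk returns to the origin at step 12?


P(S(12) = 0) = C(12,6) / 4^6
= 924 / 4096
= 0.2256

0.2256


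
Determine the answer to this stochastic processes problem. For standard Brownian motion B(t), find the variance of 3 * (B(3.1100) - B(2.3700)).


Var(alpha*(B(t)-B(s))) = alpha^2 * (t-s)
= 3^2 * (3.1100 - 2.3700)
= 9 * 0.7400
= 6.6600

6.6600


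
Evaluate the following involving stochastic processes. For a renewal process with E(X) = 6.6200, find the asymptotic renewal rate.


Long-run renewal rate = 1/E(X)
= 1/6.6200
= 0.1511

0.1511


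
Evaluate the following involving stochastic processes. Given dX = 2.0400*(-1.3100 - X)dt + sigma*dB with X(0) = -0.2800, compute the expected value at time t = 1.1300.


E[X(t)] = mu + (X(0) - mu)*exp(-theta*t)
= -1.3100 + (-0.2800 - -1.3100)*exp(-2.0400*1.1300)
= -1.3100 + 1.0300 * 0.0997
= -1.2073

-1.2073


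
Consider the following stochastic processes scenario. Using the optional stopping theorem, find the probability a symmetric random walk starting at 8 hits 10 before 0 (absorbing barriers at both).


By optional stopping theorem: E(M at tau) = M(0) = 8
P(hit 10)*10 + P(hit 0)*0 = 8
P(hit 10) = (8 - 0)/(10 - 0) = 4/5 = 0.8000

0.8000


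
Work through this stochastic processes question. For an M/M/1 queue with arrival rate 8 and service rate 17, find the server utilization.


rho = lambda/mu
= 8/17
= 0.4706

0.4706


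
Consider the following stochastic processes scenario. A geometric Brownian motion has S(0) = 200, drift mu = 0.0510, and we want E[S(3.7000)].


E[S(t)] = S(0) * exp(mu * t)
= 200 * exp(0.0510 * 3.7000)
= 200 * 1.2077
= 241.5357

241.5357


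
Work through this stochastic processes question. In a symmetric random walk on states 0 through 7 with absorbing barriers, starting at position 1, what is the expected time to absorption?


For symmetric RW on 0,...,N with absorbing barriers, E(i) = i*(N-i)
E(1) = 1 * 6 = 6

6


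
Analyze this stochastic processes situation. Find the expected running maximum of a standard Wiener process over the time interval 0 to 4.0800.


E(max B(s)) = sqrt(2t/pi)
= sqrt(2*4.0800/pi)
= sqrt(2.5974)
= 1.6116

1.6116


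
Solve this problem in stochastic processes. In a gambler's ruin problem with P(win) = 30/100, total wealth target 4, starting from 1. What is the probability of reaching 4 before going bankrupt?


Gambler's ruin formula:
r = q/p = 0.7000/0.3000 = 2.3333
P(win) = (1 - r^i)/(1 - r^N)
= (1 - 2.3333^1)/(1 - 2.3333^4)
= 0.0466

0.0466


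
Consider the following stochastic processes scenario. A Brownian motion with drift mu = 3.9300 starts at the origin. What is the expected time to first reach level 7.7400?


Expected first passage time = a/mu
= 7.7400/3.9300
= 1.9695

1.9695


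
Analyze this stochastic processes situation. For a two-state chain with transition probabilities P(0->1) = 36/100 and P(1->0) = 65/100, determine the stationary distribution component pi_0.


Stationary distribution: pi_0 = p10/(p01+p10), pi_1 = p01/(p01+p10)
p01 = 0.3600, p10 = 0.6500
pi_0 = 0.6436

0.6436


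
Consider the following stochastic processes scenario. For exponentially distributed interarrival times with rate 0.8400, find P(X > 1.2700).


P(X > t) = exp(-lambda * t)
= exp(-0.8400 * 1.2700)
= exp(-1.0668) = 0.3441

0.3441


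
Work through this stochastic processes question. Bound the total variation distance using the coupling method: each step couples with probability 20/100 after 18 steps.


TV distance bound <= (1-delta)^n
= (1 - 0.2000)^18
= 0.8000^18
= 0.0180

0.0180


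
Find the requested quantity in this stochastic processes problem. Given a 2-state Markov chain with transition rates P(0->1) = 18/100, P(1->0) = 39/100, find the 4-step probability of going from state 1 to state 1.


Computing P^4 by matrix multiplication.
P = [[0.8200, 0.1800], [0.3900, 0.6100]]
After raising P to the power 4:
P^4(1,1) = 0.3392

0.3392


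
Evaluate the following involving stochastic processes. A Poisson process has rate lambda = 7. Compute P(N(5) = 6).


P(N(t)=k) = (lambda*t)^k * exp(-lambda*t) / k!
lambda*t = 35
= 35^6 * exp(-35) / 6!
= 1838265625 * 6.3051e-16 / 720
= 1.6098e-09

1.6098e-09


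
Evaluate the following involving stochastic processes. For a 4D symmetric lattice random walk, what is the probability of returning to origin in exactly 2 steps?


P(return in 2 steps) = P(reverse first step) = 1/(2d)
= 1/8
= 0.1250

0.1250


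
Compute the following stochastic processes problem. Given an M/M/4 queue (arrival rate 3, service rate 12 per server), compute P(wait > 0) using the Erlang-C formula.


a = lambda/mu = 0.2500
rho = a/c = 0.0625
Erlang-C formula applied:
C(c,a) = 1.3521e-04

1.3521e-04


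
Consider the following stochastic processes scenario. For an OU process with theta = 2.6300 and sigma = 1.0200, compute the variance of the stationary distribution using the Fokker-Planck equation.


Stationary variance = sigma^2 / (2*theta)
= 1.0200^2 / (2*2.6300)
= 1.0404 / 5.2600
= 0.1978

0.1978


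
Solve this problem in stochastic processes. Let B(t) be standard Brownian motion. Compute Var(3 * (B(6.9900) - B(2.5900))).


Var(alpha*(B(t)-B(s))) = alpha^2 * (t-s)
= 3^2 * (6.9900 - 2.5900)
= 9 * 4.4000
= 39.6000

39.6000


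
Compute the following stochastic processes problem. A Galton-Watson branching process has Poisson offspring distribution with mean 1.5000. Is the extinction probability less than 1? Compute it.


Since mu = 1.5000 > 1, extinction prob q < 1.
Solve s = exp(mu*(s-1)) iteratively.
q = 0.4172

0.4172


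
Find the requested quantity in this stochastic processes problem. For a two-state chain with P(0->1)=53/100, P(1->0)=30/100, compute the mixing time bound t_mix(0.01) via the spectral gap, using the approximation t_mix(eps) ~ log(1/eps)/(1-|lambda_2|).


lambda_2 = |1 - p01 - p10| = |1 - 0.5300 - 0.3000| = 0.1700
t_mix ~ log(1/eps)/(1 - |lambda_2|)
= log(100)/(1 - 0.1700) = 4.6052/0.8300
= 5.5484

5.5484


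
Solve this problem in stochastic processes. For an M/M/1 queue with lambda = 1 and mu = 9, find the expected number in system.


rho = 1/9 = 0.1111
L = rho/(1-rho)
= 0.1111/0.8889
= 0.1250

0.1250


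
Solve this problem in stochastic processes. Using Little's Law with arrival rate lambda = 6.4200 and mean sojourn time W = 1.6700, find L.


Little's Law: L = lambda * W
= 6.4200 * 1.6700
= 10.7214

10.7214


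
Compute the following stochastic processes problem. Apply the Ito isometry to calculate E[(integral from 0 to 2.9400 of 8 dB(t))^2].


By Ito isometry: E[(int f dB)^2] = int f^2 dt
= 8^2 * 2.9400
= 64 * 2.9400 = 188.1600

188.1600


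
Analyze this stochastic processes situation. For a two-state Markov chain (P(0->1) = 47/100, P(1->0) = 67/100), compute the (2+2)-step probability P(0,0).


P^4 = P^2 * P^2
Computing via matrix multiplication of the transition matrix.
Entry (0,0) of P^4 = 0.5879

0.5879


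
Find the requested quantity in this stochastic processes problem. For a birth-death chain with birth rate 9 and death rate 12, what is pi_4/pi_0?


For birth-death process, pi_n/pi_0 = (lambda/mu)^n
= (9/12)^4
= 0.3164

0.3164


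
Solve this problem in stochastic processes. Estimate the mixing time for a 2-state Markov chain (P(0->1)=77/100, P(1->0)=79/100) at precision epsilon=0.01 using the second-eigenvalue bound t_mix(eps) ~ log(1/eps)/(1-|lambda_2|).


lambda_2 = |1 - p01 - p10| = |1 - 0.7700 - 0.7900| = 0.5600
t_mix ~ log(1/eps)/(1 - |lambda_2|)
= log(100)/(1 - 0.5600) = 4.6052/0.4400
= 10.4663

10.4663


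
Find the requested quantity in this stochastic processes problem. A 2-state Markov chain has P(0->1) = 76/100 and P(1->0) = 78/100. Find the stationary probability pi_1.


Stationary distribution: pi_0 = p10/(p01+p10), pi_1 = p01/(p01+p10)
p01 = 0.7600, p10 = 0.7800
pi_1 = 0.4935

0.4935


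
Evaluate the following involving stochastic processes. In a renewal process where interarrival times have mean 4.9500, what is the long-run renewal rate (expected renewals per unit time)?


Long-run renewal rate = 1/E(X)
= 1/4.9500
= 0.2020

0.2020


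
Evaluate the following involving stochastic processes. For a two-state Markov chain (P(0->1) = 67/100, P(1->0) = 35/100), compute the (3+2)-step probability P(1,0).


P^5 = P^3 * P^2
Computing via matrix multiplication of the transition matrix.
Entry (1,0) of P^5 = 0.3431

0.3431


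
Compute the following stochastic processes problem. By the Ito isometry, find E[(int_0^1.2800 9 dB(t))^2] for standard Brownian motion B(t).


By Ito isometry: E[(int f dB)^2] = int f^2 dt
= 9^2 * 1.2800
= 81 * 1.2800 = 103.6800

103.6800


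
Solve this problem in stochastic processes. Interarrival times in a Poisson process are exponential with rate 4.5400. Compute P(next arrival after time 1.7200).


P(X > t) = exp(-lambda * t)
= exp(-4.5400 * 1.7200)
= exp(-7.8088) = 4.0615e-04

4.0615e-04


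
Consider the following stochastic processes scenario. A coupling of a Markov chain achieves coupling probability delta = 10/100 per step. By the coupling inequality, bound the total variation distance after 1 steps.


TV distance bound <= (1-delta)^n
= (1 - 0.1000)^1
= 0.9000^1
= 0.9000

0.9000


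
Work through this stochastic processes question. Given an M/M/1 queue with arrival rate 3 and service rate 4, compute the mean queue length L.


rho = 3/4 = 0.7500
L = rho/(1-rho)
= 0.7500/0.2500
= 3.0000

3.0000


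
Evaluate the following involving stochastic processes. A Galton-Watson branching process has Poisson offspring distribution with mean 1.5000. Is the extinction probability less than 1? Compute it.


Since mu = 1.5000 > 1, extinction prob q < 1.
Solve s = exp(mu*(s-1)) iteratively.
q = 0.4172

0.4172


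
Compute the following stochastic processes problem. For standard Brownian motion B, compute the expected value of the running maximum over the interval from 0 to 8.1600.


E(max B(s)) = sqrt(2t/pi)
= sqrt(2*8.1600/pi)
= sqrt(5.1948)
= 2.2792

2.2792


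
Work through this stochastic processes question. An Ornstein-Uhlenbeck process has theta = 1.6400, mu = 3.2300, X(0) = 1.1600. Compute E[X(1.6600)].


E[X(t)] = mu + (X(0) - mu)*exp(-theta*t)
= 3.2300 + (1.1600 - 3.2300)*exp(-1.6400*1.6600)
= 3.2300 + -2.0700 * 0.0657
= 3.0940

3.0940


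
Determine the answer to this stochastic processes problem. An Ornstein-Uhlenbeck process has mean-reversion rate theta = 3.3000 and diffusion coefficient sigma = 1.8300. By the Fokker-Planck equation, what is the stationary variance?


Stationary variance = sigma^2 / (2*theta)
= 1.8300^2 / (2*3.3000)
= 3.3489 / 6.6000
= 0.5074

0.5074


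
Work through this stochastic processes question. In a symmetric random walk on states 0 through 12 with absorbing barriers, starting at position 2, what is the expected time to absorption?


For symmetric RW on 0,...,N with absorbing barriers, E(i) = i*(N-i)
E(2) = 2 * 10 = 20

20


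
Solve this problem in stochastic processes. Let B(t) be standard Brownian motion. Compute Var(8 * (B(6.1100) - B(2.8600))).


Var(alpha*(B(t)-B(s))) = alpha^2 * (t-s)
= 8^2 * (6.1100 - 2.8600)
= 64 * 3.2500
= 208.0000

208.0000


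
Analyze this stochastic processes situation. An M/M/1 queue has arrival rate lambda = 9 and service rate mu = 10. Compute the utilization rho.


rho = lambda/mu
= 9/10
= 0.9000

0.9000


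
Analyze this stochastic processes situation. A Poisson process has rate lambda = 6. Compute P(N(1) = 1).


P(N(t)=k) = (lambda*t)^k * exp(-lambda*t) / k!
lambda*t = 6
= 6^1 * exp(-6) / 1!
= 6 * 0.0025 / 1
= 0.0149

0.0149


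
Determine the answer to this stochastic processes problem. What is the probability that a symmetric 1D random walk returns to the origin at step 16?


P(S(16) = 0) = C(16,8) / 4^8
= 12870 / 65536
= 0.1964

0.1964


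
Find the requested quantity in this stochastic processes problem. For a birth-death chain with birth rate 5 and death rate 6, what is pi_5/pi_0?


For birth-death process, pi_n/pi_0 = (lambda/mu)^n
= (5/6)^5
= 0.4019

0.4019


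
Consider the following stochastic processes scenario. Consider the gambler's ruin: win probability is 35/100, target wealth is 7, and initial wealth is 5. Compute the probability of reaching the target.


Gambler's ruin formula:
r = q/p = 0.6500/0.3500 = 1.8571
P(win) = (1 - r^i)/(1 - r^N)
= (1 - 1.8571^5)/(1 - 1.8571^7)
= 0.2805

0.2805


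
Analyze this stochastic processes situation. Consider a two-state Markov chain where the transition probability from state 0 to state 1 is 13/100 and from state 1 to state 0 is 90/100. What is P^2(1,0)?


Computing P^2 by matrix multiplication.
P = [[0.8700, 0.1300], [0.9000, 0.1000]]
After raising P to the power 2:
P^2(1,0) = 0.8730

0.8730


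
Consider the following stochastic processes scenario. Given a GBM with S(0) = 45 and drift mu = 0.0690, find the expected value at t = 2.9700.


E[S(t)] = S(0) * exp(mu * t)
= 45 * exp(0.0690 * 2.9700)
= 45 * 1.2274
= 55.2348

55.2348


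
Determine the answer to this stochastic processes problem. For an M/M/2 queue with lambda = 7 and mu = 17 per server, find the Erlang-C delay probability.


a = lambda/mu = 0.4118
rho = a/c = 0.2059
Erlang-C formula applied:
C(c,a) = 0.0703

0.0703


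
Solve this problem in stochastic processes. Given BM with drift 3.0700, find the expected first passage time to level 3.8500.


Expected first passage time = a/mu
= 3.8500/3.0700
= 1.2541

1.2541


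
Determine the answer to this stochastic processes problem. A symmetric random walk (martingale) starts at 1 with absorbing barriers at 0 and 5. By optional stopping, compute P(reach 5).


By optional stopping theorem: E(M at tau) = M(0) = 1
P(hit 5)*5 + P(hit 0)*0 = 1
P(hit 5) = (1 - 0)/(5 - 0) = 1/5 = 0.2000

0.2000


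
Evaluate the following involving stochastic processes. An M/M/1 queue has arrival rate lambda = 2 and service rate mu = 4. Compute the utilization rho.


rho = lambda/mu
= 2/4
= 0.5000

0.5000


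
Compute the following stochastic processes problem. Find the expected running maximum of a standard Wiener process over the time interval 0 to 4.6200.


E(max B(s)) = sqrt(2t/pi)
= sqrt(2*4.6200/pi)
= sqrt(2.9412)
= 1.7150

1.7150


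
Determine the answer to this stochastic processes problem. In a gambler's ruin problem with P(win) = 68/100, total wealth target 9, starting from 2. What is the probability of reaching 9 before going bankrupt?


Gambler's ruin formula:
r = q/p = 0.3200/0.6800 = 0.4706
P(win) = (1 - r^i)/(1 - r^N)
= (1 - 0.4706^2)/(1 - 0.4706^9)
= 0.7794

0.7794


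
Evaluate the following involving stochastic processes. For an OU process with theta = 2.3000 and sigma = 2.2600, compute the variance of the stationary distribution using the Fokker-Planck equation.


Stationary variance = sigma^2 / (2*theta)
= 2.2600^2 / (2*2.3000)
= 5.1076 / 4.6000
= 1.1103

1.1103


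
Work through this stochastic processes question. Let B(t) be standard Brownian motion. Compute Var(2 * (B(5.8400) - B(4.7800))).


Var(alpha*(B(t)-B(s))) = alpha^2 * (t-s)
= 2^2 * (5.8400 - 4.7800)
= 4 * 1.0600
= 4.2400

4.2400


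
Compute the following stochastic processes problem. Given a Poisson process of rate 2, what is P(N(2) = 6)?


P(N(t)=k) = (lambda*t)^k * exp(-lambda*t) / k!
lambda*t = 4
= 4^6 * exp(-4) / 6!
= 4096 * 0.0183 / 720
= 0.1042

0.1042


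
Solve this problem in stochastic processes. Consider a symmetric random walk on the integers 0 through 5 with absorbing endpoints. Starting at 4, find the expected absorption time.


For symmetric RW on 0,...,N with absorbing barriers, E(i) = i*(N-i)
E(4) = 4 * 1 = 4

4


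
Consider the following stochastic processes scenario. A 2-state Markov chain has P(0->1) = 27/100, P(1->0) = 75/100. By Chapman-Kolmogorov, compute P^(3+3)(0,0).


P^6 = P^3 * P^3
Computing via matrix multiplication of the transition matrix.
Entry (0,0) of P^6 = 0.7353

0.7353


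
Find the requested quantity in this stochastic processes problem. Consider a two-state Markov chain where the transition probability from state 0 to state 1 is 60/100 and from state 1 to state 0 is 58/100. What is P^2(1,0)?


Computing P^2 by matrix multiplication.
P = [[0.4000, 0.6000], [0.5800, 0.4200]]
After raising P to the power 2:
P^2(1,0) = 0.4756

0.4756


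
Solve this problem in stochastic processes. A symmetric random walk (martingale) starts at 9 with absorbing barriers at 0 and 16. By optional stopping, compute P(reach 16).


By optional stopping theorem: E(M at tau) = M(0) = 9
P(hit 16)*16 + P(hit 0)*0 = 9
P(hit 16) = (9 - 0)/(16 - 0) = 9/16 = 0.5625

0.5625


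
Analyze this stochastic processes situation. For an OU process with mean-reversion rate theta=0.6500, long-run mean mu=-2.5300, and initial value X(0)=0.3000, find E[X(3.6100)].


E[X(t)] = mu + (X(0) - mu)*exp(-theta*t)
= -2.5300 + (0.3000 - -2.5300)*exp(-0.6500*3.6100)
= -2.5300 + 2.8300 * 0.0957
= -2.2592

-2.2592


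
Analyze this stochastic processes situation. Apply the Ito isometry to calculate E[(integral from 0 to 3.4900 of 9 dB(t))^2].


By Ito isometry: E[(int f dB)^2] = int f^2 dt
= 9^2 * 3.4900
= 81 * 3.4900 = 282.6900

282.6900


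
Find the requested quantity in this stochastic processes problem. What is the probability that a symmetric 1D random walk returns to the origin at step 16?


P(S(16) = 0) = C(16,8) / 4^8
= 12870 / 65536
= 0.1964

0.1964


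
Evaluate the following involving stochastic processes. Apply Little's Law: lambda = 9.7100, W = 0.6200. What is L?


Little's Law: L = lambda * W
= 9.7100 * 0.6200
= 6.0202

6.0202


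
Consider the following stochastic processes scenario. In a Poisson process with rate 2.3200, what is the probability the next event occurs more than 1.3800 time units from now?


P(X > t) = exp(-lambda * t)
= exp(-2.3200 * 1.3800)
= exp(-3.2016) = 0.0407

0.0407


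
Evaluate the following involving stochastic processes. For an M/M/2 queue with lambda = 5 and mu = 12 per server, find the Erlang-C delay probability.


a = lambda/mu = 0.4167
rho = a/c = 0.2083
Erlang-C formula applied:
C(c,a) = 0.0718

0.0718


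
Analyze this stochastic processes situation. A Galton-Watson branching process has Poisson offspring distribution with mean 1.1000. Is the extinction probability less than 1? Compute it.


Since mu = 1.1000 > 1, extinction prob q < 1.
Solve s = exp(mu*(s-1)) iteratively.
q = 0.8239

0.8239


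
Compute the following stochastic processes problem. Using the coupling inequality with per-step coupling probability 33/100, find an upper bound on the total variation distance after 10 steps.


TV distance bound <= (1-delta)^n
= (1 - 0.3300)^10
= 0.6700^10
= 0.0182

0.0182


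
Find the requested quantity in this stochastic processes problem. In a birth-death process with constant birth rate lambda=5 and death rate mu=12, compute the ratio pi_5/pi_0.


For birth-death process, pi_n/pi_0 = (lambda/mu)^n
= (5/12)^5
= 0.0126

0.0126


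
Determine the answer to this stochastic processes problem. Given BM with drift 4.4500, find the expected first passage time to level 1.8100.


Expected first passage time = a/mu
= 1.8100/4.4500
= 0.4067

0.4067


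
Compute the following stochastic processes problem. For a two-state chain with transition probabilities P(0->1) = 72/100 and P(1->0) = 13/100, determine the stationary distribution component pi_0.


Stationary distribution: pi_0 = p10/(p01+p10), pi_1 = p01/(p01+p10)
p01 = 0.7200, p10 = 0.1300
pi_0 = 0.1529

0.1529


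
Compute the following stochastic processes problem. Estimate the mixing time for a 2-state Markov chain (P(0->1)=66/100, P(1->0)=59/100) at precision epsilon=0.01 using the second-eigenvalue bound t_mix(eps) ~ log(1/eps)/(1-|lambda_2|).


lambda_2 = |1 - p01 - p10| = |1 - 0.6600 - 0.5900| = 0.2500
t_mix ~ log(1/eps)/(1 - |lambda_2|)
= log(100)/(1 - 0.2500) = 4.6052/0.7500
= 6.1402

6.1402


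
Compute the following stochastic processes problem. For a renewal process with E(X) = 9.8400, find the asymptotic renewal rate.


Long-run renewal rate = 1/E(X)
= 1/9.8400
= 0.1016

0.1016


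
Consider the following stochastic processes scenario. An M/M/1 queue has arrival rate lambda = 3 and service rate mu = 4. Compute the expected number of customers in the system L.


rho = 3/4 = 0.7500
L = rho/(1-rho)
= 0.7500/0.2500
= 3.0000

3.0000


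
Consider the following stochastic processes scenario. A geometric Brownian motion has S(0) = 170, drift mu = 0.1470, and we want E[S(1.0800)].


E[S(t)] = S(0) * exp(mu * t)
= 170 * exp(0.1470 * 1.0800)
= 170 * 1.1721
= 199.2496

199.2496


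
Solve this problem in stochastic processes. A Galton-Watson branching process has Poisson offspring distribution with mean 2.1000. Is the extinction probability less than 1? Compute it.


Since mu = 2.1000 > 1, extinction prob q < 1.
Solve s = exp(mu*(s-1)) iteratively.
q = 0.1779

0.1779


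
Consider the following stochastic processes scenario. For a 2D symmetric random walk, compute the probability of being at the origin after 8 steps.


P = C(8,4)^2 / 4^8
= 70^2 / 65536
= 4900 / 65536
= 0.0748

0.0748


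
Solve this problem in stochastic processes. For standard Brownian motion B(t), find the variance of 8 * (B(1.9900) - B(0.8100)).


Var(alpha*(B(t)-B(s))) = alpha^2 * (t-s)
= 8^2 * (1.9900 - 0.8100)
= 64 * 1.1800
= 75.5200

75.5200


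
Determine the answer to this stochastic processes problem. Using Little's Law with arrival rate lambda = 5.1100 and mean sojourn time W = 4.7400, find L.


Little's Law: L = lambda * W
= 5.1100 * 4.7400
= 24.2214

24.2214


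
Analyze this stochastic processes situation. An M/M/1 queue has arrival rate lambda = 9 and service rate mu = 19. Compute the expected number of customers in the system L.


rho = 9/19 = 0.4737
L = rho/(1-rho)
= 0.4737/0.5263
= 0.9000

0.9000


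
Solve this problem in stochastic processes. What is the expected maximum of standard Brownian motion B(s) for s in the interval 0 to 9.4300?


E(max B(s)) = sqrt(2t/pi)
= sqrt(2*9.4300/pi)
= sqrt(6.0033)
= 2.4502

2.4502


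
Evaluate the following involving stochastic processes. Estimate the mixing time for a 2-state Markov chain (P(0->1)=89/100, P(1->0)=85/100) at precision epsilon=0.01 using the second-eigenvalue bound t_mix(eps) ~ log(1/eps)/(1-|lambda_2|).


lambda_2 = |1 - p01 - p10| = |1 - 0.8900 - 0.8500| = 0.7400
t_mix ~ log(1/eps)/(1 - |lambda_2|)
= log(100)/(1 - 0.7400) = 4.6052/0.2600
= 17.7122

17.7122


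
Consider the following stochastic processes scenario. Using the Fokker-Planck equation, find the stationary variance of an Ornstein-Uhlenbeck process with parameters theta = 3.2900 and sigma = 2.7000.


Stationary variance = sigma^2 / (2*theta)
= 2.7000^2 / (2*3.2900)
= 7.2900 / 6.5800
= 1.1079

1.1079


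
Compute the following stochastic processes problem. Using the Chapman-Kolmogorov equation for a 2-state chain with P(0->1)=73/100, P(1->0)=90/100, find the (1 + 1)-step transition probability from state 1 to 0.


P^2 = P^1 * P^1
Computing via matrix multiplication of the transition matrix.
Entry (1,0) of P^2 = 0.3330

0.3330


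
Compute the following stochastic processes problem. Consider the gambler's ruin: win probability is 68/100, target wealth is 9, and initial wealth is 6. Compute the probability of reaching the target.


Gambler's ruin formula:
r = q/p = 0.3200/0.6800 = 0.4706
P(win) = (1 - r^i)/(1 - r^N)
= (1 - 0.4706^6)/(1 - 0.4706^9)
= 0.9903

0.9903


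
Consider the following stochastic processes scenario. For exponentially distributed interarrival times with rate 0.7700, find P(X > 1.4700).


P(X > t) = exp(-lambda * t)
= exp(-0.7700 * 1.4700)
= exp(-1.1319) = 0.3224

0.3224


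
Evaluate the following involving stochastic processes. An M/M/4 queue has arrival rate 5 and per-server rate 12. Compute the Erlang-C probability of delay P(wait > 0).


a = lambda/mu = 0.4167
rho = a/c = 0.1042
Erlang-C formula applied:
C(c,a) = 9.2417e-04

9.2417e-04


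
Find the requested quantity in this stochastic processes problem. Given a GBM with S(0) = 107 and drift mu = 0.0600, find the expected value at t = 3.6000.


E[S(t)] = S(0) * exp(mu * t)
= 107 * exp(0.0600 * 3.6000)
= 107 * 1.2411
= 132.7980

132.7980


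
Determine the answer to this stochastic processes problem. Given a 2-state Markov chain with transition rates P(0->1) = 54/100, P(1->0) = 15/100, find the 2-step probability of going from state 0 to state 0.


Computing P^2 by matrix multiplication.
P = [[0.4600, 0.5400], [0.1500, 0.8500]]
After raising P to the power 2:
P^2(0,0) = 0.2926

0.2926


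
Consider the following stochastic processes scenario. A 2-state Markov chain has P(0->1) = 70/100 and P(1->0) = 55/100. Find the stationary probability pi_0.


Stationary distribution: pi_0 = p10/(p01+p10), pi_1 = p01/(p01+p10)
p01 = 0.7000, p10 = 0.5500
pi_0 = 0.4400

0.4400


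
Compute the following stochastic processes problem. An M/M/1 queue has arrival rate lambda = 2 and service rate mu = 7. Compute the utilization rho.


rho = lambda/mu
= 2/7
= 0.2857

0.2857


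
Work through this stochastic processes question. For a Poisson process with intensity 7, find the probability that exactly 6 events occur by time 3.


P(N(t)=k) = (lambda*t)^k * exp(-lambda*t) / k!
lambda*t = 21
= 21^6 * exp(-21) / 6!
= 85766121 * 7.5826e-10 / 720
= 9.0323e-05

9.0323e-05


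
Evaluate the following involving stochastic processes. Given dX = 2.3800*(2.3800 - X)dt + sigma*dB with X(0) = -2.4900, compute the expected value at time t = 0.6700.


E[X(t)] = mu + (X(0) - mu)*exp(-theta*t)
= 2.3800 + (-2.4900 - 2.3800)*exp(-2.3800*0.6700)
= 2.3800 + -4.8700 * 0.2030
= 1.3914

1.3914


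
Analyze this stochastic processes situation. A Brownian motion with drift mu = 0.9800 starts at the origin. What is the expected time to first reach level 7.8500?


Expected first passage time = a/mu
= 7.8500/0.9800
= 8.0102

8.0102


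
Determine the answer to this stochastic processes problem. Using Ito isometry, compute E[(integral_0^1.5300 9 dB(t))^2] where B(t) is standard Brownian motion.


By Ito isometry: E[(int f dB)^2] = int f^2 dt
= 9^2 * 1.5300
= 81 * 1.5300 = 123.9300

123.9300


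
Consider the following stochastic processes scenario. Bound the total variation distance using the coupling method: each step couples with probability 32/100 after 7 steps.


TV distance bound <= (1-delta)^n
= (1 - 0.3200)^7
= 0.6800^7
= 0.0672

0.0672


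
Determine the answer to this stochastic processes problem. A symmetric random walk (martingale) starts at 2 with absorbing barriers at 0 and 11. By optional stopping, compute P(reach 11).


By optional stopping theorem: E(M at tau) = M(0) = 2
P(hit 11)*11 + P(hit 0)*0 = 2
P(hit 11) = (2 - 0)/(11 - 0) = 2/11 = 0.1818

0.1818


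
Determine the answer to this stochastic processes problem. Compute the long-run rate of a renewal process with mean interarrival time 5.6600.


Long-run renewal rate = 1/E(X)
= 1/5.6600
= 0.1767

0.1767


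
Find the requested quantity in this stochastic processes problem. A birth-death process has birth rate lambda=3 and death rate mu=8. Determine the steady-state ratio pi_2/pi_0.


For birth-death process, pi_n/pi_0 = (lambda/mu)^n
= (3/8)^2
= 0.1406

0.1406


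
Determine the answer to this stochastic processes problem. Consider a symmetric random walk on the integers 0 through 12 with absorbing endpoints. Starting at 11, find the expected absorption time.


For symmetric RW on 0,...,N with absorbing barriers, E(i) = i*(N-i)
E(11) = 11 * 1 = 11

11


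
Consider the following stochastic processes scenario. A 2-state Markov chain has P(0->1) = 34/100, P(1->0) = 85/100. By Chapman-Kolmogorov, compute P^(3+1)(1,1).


P^4 = P^3 * P^1
Computing via matrix multiplication of the transition matrix.
Entry (1,1) of P^4 = 0.2866

0.2866


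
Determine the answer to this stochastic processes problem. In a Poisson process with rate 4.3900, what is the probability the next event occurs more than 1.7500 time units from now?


P(X > t) = exp(-lambda * t)
= exp(-4.3900 * 1.7500)
= exp(-7.6825) = 4.6082e-04

4.6082e-04
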